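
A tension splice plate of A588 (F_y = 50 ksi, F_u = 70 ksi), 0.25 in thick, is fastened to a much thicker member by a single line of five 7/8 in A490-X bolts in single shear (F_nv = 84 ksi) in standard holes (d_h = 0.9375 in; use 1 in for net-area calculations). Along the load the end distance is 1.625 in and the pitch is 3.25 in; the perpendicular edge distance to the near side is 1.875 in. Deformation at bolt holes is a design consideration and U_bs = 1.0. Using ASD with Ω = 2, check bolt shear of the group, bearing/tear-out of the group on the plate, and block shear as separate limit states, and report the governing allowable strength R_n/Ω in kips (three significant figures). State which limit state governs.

65.2 kips (block shear governs)

Bolt shear: A_b = π·0.875²/4 = 0.6013 in²; R_n = 84 × 0.6013 × 5 × 1 = 252.6 kips → 252.6 / 2 = 126 kips.
Bearing: edge l_c = 1.156, r_n = 24.28 kips; interior l_c = 2.312, r_n = 36.75 kips; R_n = 24.28 + 4·36.75 = 171.3 kips → 85.6 kips.
Block shear: A_gv = 3.656, A_nv = 2.531, A_nt = 0.3438 in²; R_n = min(0.6F_uA_nv, 0.6F_yA_gv) + U_bs·F_u·A_nt = 130.4 kips → 65.2 kips.
Block shear governs: 65.2 kips.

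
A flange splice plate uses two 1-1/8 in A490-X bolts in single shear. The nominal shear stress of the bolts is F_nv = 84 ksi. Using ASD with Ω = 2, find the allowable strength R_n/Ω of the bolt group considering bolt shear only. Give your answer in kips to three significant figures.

83.5 kips

A_b = π × 1.125² / 4 = 0.994 in².
R_n = F_nv · A_b · n · n_s = 84 × 0.994 × 2 × 1 = 167 kips.
Allowable strength R_n/Ω = 167 / 2 = 83.5 kips.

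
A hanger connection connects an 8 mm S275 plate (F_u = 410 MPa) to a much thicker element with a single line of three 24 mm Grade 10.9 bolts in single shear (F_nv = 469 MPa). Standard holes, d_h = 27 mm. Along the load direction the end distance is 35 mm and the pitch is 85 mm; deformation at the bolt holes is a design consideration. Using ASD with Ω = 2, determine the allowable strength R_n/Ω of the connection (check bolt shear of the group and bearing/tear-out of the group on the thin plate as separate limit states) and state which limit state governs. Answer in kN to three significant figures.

Bolt shear: A_b = π·24²/4 = 452.4 mm²; R_n = 469 × 452.4 × 3 × 1 / 1000 = 636.5 kN → 636.5 / 2 = 318 kN.
Bearing (1.2 l_c t F_u ≤ 2.4 d t F_u): upper limit = 2.4·24·8·410 / 1000 = 188.9 kN.
  Edge l_c = 35 − 27/2 = 21.5 → r_n = 84.62 kN; interior l_c = 85 − 27 = 58 → r_n = 188.9 kN.
  R_n,bearing = 1·84.62 + 2·188.9 = 462.5 kN → 462.5 / 2 = 231 kN.
Bearing governs: 231 kN.

231 kN (bearing governs)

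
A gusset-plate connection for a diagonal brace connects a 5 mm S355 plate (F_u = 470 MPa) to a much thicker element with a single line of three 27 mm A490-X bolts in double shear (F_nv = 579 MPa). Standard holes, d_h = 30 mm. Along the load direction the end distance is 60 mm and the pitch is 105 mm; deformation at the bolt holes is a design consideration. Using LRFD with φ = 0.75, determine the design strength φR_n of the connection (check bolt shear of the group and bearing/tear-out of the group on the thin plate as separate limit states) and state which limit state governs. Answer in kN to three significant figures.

324 kN (bearing governs)

Bolt shear: A_b = π·27²/4 = 572.6 mm²; R_n = 579 × 572.6 × 3 × 2 / 1000 = 1989 kN → 0.75 × 1989 = 1490 kN.
Bearing (1.2 l_c t F_u ≤ 2.4 d t F_u): upper limit = 2.4·27·5·470 / 1000 = 152.3 kN.
  Edge l_c = 60 − 30/2 = 45 → r_n = 126.9 kN; interior l_c = 105 − 30 = 75 → r_n = 152.3 kN.
  R_n,bearing = 1·126.9 + 2·152.3 = 431.5 kN → 0.75 × 431.5 = 324 kN.
Bearing governs: 324 kN.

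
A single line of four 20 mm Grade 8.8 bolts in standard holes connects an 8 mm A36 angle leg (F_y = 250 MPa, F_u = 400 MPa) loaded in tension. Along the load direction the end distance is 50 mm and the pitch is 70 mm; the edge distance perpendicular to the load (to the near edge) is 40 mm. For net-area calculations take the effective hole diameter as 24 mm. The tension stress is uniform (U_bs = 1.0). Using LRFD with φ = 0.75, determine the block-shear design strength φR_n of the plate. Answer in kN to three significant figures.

301 kN

Shear plane L_v = 50 + 3·70 = 260 mm; A_gv = 260 × 8 = 2080 mm².
A_nv = (260 − 3.5·24) × 8 = 1408 mm².
A_nt = (40 − 0.5·24) × 8 = 224 mm².
0.6 F_u A_nv = 337.9 kN; 0.6 F_y A_gv = 312 kN → shear yielding governs the shear term.
R_n = 312 + 1.0 × 400 × 224 / 1000 = 401.6 kN.
Design strength φR_n = 0.75 × 401.6 = 301 kN.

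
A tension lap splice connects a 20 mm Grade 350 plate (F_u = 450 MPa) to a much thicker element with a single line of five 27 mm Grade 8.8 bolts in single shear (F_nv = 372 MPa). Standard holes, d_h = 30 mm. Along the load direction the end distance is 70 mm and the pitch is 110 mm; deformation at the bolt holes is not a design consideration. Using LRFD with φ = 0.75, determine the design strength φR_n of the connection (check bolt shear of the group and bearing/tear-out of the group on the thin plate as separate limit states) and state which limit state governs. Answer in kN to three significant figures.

799 kN (bolt shear governs)

Bolt shear: A_b = π·27²/4 = 572.6 mm²; R_n = 372 × 572.6 × 5 × 1 / 1000 = 1065 kN → 0.75 × 1065 = 799 kN.
Bearing (1.5 l_c t F_u ≤ 3.0 d t F_u): upper limit = 3.0·27·20·450 / 1000 = 729 kN.
  Edge l_c = 70 − 30/2 = 55 → r_n = 729 kN; interior l_c = 110 − 30 = 80 → r_n = 729 kN.
  R_n,bearing = 1·729 + 4·729 = 3645 kN → 0.75 × 3645 = 2730 kN.
Bolt shear governs: 799 kN.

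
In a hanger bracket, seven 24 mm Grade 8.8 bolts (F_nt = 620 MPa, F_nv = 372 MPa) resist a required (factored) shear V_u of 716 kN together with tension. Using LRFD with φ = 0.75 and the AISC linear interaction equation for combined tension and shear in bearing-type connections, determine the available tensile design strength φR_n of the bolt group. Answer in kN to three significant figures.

A_b = π·24²/4 = 452.4 mm²; f_rv = 716 × 1000 / (7 × 452.4) = 226.1 MPa.
F'_nt = 1.3 F_nt − (F_nt / φF_nv) f_rv = 1.3·620 − (620/(0.75·372))·226.1 = 303.6 MPa, capped at F_nt → F'_nt = 303.6 MPa.
R_n = F'_nt · A_b · n = 303.6 × 452.4 × 7 / 1000 = 961.3 kN.
Design strength φR_n = 0.75 × 961.3 = 721 kN.

721 kN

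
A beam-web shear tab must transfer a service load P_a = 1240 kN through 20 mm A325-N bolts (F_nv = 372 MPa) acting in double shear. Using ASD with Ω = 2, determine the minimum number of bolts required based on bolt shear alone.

11 bolts

A_b = π·20²/4 = 314.2 mm².
Per-bolt allowable strength R_n/Ω = 372 × 314.2 × 2 / 1000 / 2 = 116.9 kN.
n ≥ 1240 / 116.9 = 10.61 → use 11 bolts.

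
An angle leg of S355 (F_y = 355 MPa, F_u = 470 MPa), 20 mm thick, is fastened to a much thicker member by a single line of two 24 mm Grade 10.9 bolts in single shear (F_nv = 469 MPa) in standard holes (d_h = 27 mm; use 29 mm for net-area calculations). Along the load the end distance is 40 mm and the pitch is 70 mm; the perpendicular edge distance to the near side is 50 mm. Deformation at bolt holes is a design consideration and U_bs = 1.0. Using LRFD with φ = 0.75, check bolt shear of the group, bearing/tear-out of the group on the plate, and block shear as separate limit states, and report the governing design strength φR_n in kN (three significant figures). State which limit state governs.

318 kN (bolt shear governs)

Bolt shear: A_b = π·24²/4 = 452.4 mm²; R_n = 469 × 452.4 × 2 × 1 / 1000 = 424.3 kN → 0.75 × 424.3 = 318 kN.
Bearing: edge l_c = 26.5, r_n = 298.9 kN; interior l_c = 43, r_n = 485 kN; R_n = 298.9 + 1·485 = 784 kN → 588 kN.
Block shear: A_gv = 2200, A_nv = 1330, A_nt = 710 mm²; R_n = min(0.6F_uA_nv, 0.6F_yA_gv) + U_bs·F_u·A_nt = 708.8 kN → 532 kN.
Bolt shear governs: 318 kN.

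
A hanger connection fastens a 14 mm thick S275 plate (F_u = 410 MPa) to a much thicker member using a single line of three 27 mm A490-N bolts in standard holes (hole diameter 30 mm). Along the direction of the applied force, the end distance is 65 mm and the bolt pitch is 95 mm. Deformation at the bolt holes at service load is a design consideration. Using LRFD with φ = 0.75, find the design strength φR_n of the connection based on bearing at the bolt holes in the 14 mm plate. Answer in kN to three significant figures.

816 kN

Per bolt r_n = 1.2 l_c t F_u ≤ 2.4 d t F_u; upper limit = 2.4 × 27 × 14 × 410 / 1000 = 372 kN.
Edge bolt: l_c = 65 − 30/2 = 50 mm → 1.2 × 50 × 14 × 410 / 1000 = 344.4 → r_n = 344.4 kN.
Interior bolts: l_c = 95 − 30 = 65 mm → 1.2 × 65 × 14 × 410 / 1000 = 447.7 → r_n = 372 kN.
R_n = 1 × 344.4 + 2 × 372 = 1088 kN.
Design strength φR_n = 0.75 × 1088 = 816 kN.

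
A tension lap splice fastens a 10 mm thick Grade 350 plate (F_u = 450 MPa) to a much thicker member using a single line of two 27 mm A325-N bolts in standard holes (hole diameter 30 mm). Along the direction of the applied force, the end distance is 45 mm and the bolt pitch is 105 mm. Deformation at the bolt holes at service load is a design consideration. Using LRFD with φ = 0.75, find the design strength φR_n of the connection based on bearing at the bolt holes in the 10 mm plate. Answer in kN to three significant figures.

Per bolt r_n = 1.2 l_c t F_u ≤ 2.4 d t F_u; upper limit = 2.4 × 27 × 10 × 450 / 1000 = 291.6 kN.
Edge bolt: l_c = 45 − 30/2 = 30 mm → 1.2 × 30 × 10 × 450 / 1000 = 162 → r_n = 162 kN.
Interior bolts: l_c = 105 − 30 = 75 mm → 1.2 × 75 × 10 × 450 / 1000 = 405 → r_n = 291.6 kN.
R_n = 1 × 162 + 1 × 291.6 = 453.6 kN.
Design strength φR_n = 0.75 × 453.6 = 340 kN.

340 kN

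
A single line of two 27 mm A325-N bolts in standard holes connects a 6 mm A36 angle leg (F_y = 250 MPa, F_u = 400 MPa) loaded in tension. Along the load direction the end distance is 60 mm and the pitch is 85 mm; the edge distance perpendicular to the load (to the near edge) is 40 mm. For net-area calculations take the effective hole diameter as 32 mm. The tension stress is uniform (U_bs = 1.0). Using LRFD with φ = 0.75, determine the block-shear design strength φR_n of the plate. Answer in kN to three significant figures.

141 kN

Shear plane L_v = 60 + 1·85 = 145 mm; A_gv = 145 × 6 = 870 mm².
A_nv = (145 − 1.5·32) × 6 = 582 mm².
A_nt = (40 − 0.5·32) × 6 = 144 mm².
0.6 F_u A_nv = 139.7 kN; 0.6 F_y A_gv = 130.5 kN → shear yielding governs the shear term.
R_n = 130.5 + 1.0 × 400 × 144 / 1000 = 188.1 kN.
Design strength φR_n = 0.75 × 188.1 = 141 kN.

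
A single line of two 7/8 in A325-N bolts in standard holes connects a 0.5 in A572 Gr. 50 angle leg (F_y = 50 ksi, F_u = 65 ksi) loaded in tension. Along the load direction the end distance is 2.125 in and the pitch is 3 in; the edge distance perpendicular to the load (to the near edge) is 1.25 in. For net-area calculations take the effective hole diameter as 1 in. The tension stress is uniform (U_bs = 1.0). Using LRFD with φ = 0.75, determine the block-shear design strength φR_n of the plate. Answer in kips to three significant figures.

Shear plane L_v = 2.125 + 1·3 = 5.125 in; A_gv = 5.125 × 0.5 = 2.562 in².
A_nv = (5.125 − 1.5·1) × 0.5 = 1.812 in².
A_nt = (1.25 − 0.5·1) × 0.5 = 0.375 in².
0.6 F_u A_nv = 70.69 kips; 0.6 F_y A_gv = 76.88 kips → shear rupture governs the shear term.
R_n = 70.69 + 1.0 × 65 × 0.375 = 95.06 kips.
Design strength φR_n = 0.75 × 95.06 = 71.3 kips.

71.3 kips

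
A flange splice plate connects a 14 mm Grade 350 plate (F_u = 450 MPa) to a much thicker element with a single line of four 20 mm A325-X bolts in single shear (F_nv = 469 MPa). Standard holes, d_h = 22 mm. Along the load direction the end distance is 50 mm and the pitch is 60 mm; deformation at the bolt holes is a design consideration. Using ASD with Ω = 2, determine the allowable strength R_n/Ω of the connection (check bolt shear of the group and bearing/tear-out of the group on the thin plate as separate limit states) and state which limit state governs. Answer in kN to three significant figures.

295 kN (bolt shear governs)

Bolt shear: A_b = π·20²/4 = 314.2 mm²; R_n = 469 × 314.2 × 4 × 1 / 1000 = 589.4 kN → 589.4 / 2 = 295 kN.
Bearing (1.2 l_c t F_u ≤ 2.4 d t F_u): upper limit = 2.4·20·14·450 / 1000 = 302.4 kN.
  Edge l_c = 50 − 22/2 = 39 → r_n = 294.8 kN; interior l_c = 60 − 22 = 38 → r_n = 287.3 kN.
  R_n,bearing = 1·294.8 + 3·287.3 = 1157 kN → 1157 / 2 = 578 kN.
Bolt shear governs: 295 kN.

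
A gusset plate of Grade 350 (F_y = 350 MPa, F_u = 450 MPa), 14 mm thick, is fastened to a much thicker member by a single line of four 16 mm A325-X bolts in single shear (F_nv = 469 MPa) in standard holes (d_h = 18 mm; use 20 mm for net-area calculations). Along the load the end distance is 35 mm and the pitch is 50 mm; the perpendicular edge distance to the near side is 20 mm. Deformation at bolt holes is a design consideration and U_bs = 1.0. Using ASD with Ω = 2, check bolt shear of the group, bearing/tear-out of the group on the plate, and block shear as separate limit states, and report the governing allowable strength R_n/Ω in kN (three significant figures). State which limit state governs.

Bolt shear: A_b = π·16²/4 = 201.1 mm²; R_n = 469 × 201.1 × 4 × 1 / 1000 = 377.2 kN → 377.2 / 2 = 189 kN.
Bearing: edge l_c = 26, r_n = 196.6 kN; interior l_c = 32, r_n = 241.9 kN; R_n = 196.6 + 3·241.9 = 922.3 kN → 461 kN.
Block shear: A_gv = 2590, A_nv = 1610, A_nt = 140 mm²; R_n = min(0.6F_uA_nv, 0.6F_yA_gv) + U_bs·F_u·A_nt = 497.7 kN → 249 kN.
Bolt shear governs: 189 kN.

189 kN (bolt shear governs)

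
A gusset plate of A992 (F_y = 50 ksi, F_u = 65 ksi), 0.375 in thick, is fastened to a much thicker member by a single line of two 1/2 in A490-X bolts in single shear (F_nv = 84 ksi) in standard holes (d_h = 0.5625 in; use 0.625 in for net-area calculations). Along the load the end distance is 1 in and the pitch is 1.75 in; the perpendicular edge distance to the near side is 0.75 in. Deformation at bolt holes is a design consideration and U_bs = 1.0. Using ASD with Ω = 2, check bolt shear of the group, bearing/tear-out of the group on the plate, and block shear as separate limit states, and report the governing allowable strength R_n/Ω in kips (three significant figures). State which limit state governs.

Bolt shear: A_b = π·0.5²/4 = 0.1963 in²; R_n = 84 × 0.1963 × 2 × 1 = 32.99 kips → 32.99 / 2 = 16.5 kips.
Bearing: edge l_c = 0.7188, r_n = 21.02 kips; interior l_c = 1.188, r_n = 29.25 kips; R_n = 21.02 + 1·29.25 = 50.27 kips → 25.1 kips.
Block shear: A_gv = 1.031, A_nv = 0.6797, A_nt = 0.1641 in²; R_n = min(0.6F_uA_nv, 0.6F_yA_gv) + U_bs·F_u·A_nt = 37.17 kips → 18.6 kips.
Bolt shear governs: 16.5 kips.

16.5 kips (bolt shear governs)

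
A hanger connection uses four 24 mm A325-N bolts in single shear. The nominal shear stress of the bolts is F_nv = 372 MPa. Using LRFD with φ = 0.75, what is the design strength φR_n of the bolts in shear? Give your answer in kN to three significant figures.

505 kN

A_b = π × 24² / 4 = 452.4 mm².
R_n = F_nv · A_b · n · n_s = 372 × 452.4 × 4 × 1 / 1000 = 673.2 kN.
Design strength φR_n = 0.75 × 673.2 = 505 kN.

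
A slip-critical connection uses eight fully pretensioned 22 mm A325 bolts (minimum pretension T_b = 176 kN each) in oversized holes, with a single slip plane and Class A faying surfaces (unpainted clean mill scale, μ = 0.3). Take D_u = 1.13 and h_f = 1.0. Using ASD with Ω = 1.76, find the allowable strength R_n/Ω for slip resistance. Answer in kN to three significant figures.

R_n = μ · D_u · h_f · T_b · n_s · n_b = 0.3 × 1.13 × 1.0 × 176 × 1 × 8 = 477.3 kN.
Allowable strength R_n/Ω = 477.3 / 1.76 = 271 kN.

271 kN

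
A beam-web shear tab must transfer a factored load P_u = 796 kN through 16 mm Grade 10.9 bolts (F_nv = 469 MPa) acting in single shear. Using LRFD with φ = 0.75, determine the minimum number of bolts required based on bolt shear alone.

12 bolts

A_b = π·16²/4 = 201.1 mm².
Per-bolt design strength φR_n = 0.75 × 469 × 201.1 × 1 / 1000 = 70.72 kN.
n ≥ 796 / 70.72 = 11.26 → use 12 bolts.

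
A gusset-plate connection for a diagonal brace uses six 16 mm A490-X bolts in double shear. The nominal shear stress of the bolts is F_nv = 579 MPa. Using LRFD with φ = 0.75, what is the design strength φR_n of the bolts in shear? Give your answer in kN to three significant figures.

1050 kN

A_b = π × 16² / 4 = 201.1 mm².
R_n = F_nv · A_b · n · n_s = 579 × 201.1 × 6 × 2 / 1000 = 1397 kN.
Design strength φR_n = 0.75 × 1397 = 1050 kN.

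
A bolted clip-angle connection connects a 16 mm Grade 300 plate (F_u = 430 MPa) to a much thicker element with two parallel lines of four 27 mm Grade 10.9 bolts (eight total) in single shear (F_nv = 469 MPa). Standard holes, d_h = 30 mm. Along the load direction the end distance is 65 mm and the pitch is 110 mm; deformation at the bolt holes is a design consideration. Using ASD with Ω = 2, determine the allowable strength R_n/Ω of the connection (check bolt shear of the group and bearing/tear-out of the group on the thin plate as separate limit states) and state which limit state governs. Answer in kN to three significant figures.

1070 kN (bolt shear governs)

Bolt shear: A_b = π·27²/4 = 572.6 mm²; R_n = 469 × 572.6 × 8 × 1 / 1000 = 2148 kN → 2148 / 2 = 1070 kN.
Bearing (1.2 l_c t F_u ≤ 2.4 d t F_u): upper limit = 2.4·27·16·430 / 1000 = 445.8 kN.
  Edge l_c = 65 − 30/2 = 50 → r_n = 412.8 kN; interior l_c = 110 − 30 = 80 → r_n = 445.8 kN.
  R_n,bearing = 2·412.8 + 6·445.8 = 3501 kN → 3501 / 2 = 1750 kN.
Bolt shear governs: 1070 kN.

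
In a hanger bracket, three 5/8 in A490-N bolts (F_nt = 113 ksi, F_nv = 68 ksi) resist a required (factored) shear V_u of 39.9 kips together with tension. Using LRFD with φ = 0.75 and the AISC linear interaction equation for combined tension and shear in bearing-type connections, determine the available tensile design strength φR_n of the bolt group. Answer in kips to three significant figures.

35.1 kips

A_b = π·0.625²/4 = 0.3068 in²; f_rv = 39.9 / (3 × 0.3068) = 43.35 ksi.
F'_nt = 1.3 F_nt − (F_nt / φF_nv) f_rv = 1.3·113 − (113/(0.75·68))·43.35 = 50.85 ksi, capped at F_nt → F'_nt = 50.85 ksi.
R_n = F'_nt · A_b · n = 50.85 × 0.3068 × 3 = 46.8 kips.
Design strength φR_n = 0.75 × 46.8 = 35.1 kips.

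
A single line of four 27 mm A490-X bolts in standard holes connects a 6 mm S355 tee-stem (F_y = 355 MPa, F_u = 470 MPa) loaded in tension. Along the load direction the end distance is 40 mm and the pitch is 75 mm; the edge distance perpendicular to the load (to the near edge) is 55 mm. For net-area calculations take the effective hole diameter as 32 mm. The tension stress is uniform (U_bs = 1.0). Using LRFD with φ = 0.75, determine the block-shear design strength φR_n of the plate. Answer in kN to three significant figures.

277 kN

Shear plane L_v = 40 + 3·75 = 265 mm; A_gv = 265 × 6 = 1590 mm².
A_nv = (265 − 3.5·32) × 6 = 918 mm².
A_nt = (55 − 0.5·32) × 6 = 234 mm².
0.6 F_u A_nv = 258.9 kN; 0.6 F_y A_gv = 338.7 kN → shear rupture governs the shear term.
R_n = 258.9 + 1.0 × 470 × 234 / 1000 = 368.9 kN.
Design strength φR_n = 0.75 × 368.9 = 277 kN.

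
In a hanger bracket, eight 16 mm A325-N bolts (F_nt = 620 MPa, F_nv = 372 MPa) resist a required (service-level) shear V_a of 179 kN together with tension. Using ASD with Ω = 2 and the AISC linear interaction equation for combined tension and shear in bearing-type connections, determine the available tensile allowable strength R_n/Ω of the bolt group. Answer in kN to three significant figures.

A_b = π·16²/4 = 201.1 mm²; f_rv = 179 × 1000 / (8 × 201.1) = 111.3 MPa.
F'_nt = 1.3 F_nt − (Ω F_nt / F_nv) f_rv = 1.3·620 − (2·620/372)·111.3 = 435.1 MPa, capped at F_nt → F'_nt = 435.1 MPa.
R_n = F'_nt · A_b · n = 435.1 × 201.1 × 8 / 1000 = 699.8 kN.
Allowable strength R_n/Ω = 699.8 / 2 = 350 kN.

350 kN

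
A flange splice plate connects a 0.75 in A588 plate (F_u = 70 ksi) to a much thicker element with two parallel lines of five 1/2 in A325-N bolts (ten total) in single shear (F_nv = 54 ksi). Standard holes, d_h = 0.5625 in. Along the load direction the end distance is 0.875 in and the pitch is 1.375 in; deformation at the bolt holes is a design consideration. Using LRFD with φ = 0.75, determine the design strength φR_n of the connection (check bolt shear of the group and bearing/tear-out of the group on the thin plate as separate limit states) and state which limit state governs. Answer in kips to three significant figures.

Bolt shear: A_b = π·0.5²/4 = 0.1963 in²; R_n = 54 × 0.1963 × 10 × 1 = 106 kips → 0.75 × 106 = 79.5 kips.
Bearing (1.2 l_c t F_u ≤ 2.4 d t F_u): upper limit = 2.4·0.5·0.75·70 = 63 kips.
  Edge l_c = 0.875 − 0.5625/2 = 0.5938 → r_n = 37.41 kips; interior l_c = 1.375 − 0.5625 = 0.8125 → r_n = 51.19 kips.
  R_n,bearing = 2·37.41 + 8·51.19 = 484.3 kips → 0.75 × 484.3 = 363 kips.
Bolt shear governs: 79.5 kips.

79.5 kips (bolt shear governs)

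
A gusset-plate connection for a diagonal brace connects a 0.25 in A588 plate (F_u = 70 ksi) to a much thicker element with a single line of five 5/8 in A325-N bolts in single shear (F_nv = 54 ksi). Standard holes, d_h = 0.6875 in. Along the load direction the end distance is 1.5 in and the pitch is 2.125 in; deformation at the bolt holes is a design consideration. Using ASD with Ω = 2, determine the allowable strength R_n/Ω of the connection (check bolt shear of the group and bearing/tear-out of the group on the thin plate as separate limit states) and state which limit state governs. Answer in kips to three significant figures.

Bolt shear: A_b = π·0.625²/4 = 0.3068 in²; R_n = 54 × 0.3068 × 5 × 1 = 82.83 kips → 82.83 / 2 = 41.4 kips.
Bearing (1.2 l_c t F_u ≤ 2.4 d t F_u): upper limit = 2.4·0.625·0.25·70 = 26.25 kips.
  Edge l_c = 1.5 − 0.6875/2 = 1.156 → r_n = 24.28 kips; interior l_c = 2.125 − 0.6875 = 1.438 → r_n = 26.25 kips.
  R_n,bearing = 1·24.28 + 4·26.25 = 129.3 kips → 129.3 / 2 = 64.6 kips.
Bolt shear governs: 41.4 kips.

41.4 kips (bolt shear governs)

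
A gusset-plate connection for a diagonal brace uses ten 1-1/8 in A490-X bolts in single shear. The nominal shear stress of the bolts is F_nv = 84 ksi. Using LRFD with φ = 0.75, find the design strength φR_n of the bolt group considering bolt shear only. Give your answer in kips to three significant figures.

626 kips

A_b = π × 1.125² / 4 = 0.994 in².
R_n = F_nv · A_b · n · n_s = 84 × 0.994 × 10 × 1 = 835 kips.
Design strength φR_n = 0.75 × 835 = 626 kips.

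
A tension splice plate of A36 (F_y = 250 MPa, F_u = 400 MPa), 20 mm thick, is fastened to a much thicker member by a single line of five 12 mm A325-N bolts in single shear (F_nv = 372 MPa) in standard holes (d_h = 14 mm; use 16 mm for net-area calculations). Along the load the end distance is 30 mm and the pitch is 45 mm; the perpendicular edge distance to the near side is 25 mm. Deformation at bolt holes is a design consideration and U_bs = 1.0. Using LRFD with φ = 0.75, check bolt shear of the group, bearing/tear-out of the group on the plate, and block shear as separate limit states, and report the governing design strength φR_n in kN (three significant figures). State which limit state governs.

Bolt shear: A_b = π·12²/4 = 113.1 mm²; R_n = 372 × 113.1 × 5 × 1 / 1000 = 210.4 kN → 0.75 × 210.4 = 158 kN.
Bearing: edge l_c = 23, r_n = 220.8 kN; interior l_c = 31, r_n = 230.4 kN; R_n = 220.8 + 4·230.4 = 1142 kN → 857 kN.
Block shear: A_gv = 4200, A_nv = 2760, A_nt = 340 mm²; R_n = min(0.6F_uA_nv, 0.6F_yA_gv) + U_bs·F_u·A_nt = 766 kN → 574 kN.
Bolt shear governs: 158 kN.

158 kN (bolt shear governs)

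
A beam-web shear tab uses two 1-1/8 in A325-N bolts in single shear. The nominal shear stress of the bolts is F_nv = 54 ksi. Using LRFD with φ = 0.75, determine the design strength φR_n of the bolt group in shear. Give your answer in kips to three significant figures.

A_b = π × 1.125² / 4 = 0.994 in².
R_n = F_nv · A_b · n · n_s = 54 × 0.994 × 2 × 1 = 107.4 kips.
Design strength φR_n = 0.75 × 107.4 = 80.5 kips.

80.5 kips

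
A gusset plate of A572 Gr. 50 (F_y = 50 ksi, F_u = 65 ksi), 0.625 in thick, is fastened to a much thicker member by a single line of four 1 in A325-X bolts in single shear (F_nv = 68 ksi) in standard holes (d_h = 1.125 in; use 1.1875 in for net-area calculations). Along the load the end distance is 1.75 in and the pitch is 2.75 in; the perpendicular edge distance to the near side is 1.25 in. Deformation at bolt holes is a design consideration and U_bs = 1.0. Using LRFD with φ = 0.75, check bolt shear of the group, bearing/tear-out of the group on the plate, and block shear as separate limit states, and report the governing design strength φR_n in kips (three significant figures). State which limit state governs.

Bolt shear: A_b = π·1²/4 = 0.7854 in²; R_n = 68 × 0.7854 × 4 × 1 = 213.6 kips → 0.75 × 213.6 = 160 kips.
Bearing: edge l_c = 1.188, r_n = 57.89 kips; interior l_c = 1.625, r_n = 79.22 kips; R_n = 57.89 + 3·79.22 = 295.5 kips → 222 kips.
Block shear: A_gv = 6.25, A_nv = 3.652, A_nt = 0.4102 in²; R_n = min(0.6F_uA_nv, 0.6F_yA_gv) + U_bs·F_u·A_nt = 169.1 kips → 127 kips.
Block shear governs: 127 kips.

127 kips (block shear governs)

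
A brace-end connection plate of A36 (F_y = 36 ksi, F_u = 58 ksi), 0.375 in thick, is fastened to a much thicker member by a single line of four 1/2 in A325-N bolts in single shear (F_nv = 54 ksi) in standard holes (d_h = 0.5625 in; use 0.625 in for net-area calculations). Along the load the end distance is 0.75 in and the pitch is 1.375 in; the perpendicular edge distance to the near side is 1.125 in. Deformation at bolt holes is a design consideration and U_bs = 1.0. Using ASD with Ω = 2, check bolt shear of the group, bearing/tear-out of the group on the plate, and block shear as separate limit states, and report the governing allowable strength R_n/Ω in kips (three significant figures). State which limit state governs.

Bolt shear: A_b = π·0.5²/4 = 0.1963 in²; R_n = 54 × 0.1963 × 4 × 1 = 42.41 kips → 42.41 / 2 = 21.2 kips.
Bearing: edge l_c = 0.4688, r_n = 12.23 kips; interior l_c = 0.8125, r_n = 21.21 kips; R_n = 12.23 + 3·21.21 = 75.85 kips → 37.9 kips.
Block shear: A_gv = 1.828, A_nv = 1.008, A_nt = 0.3047 in²; R_n = min(0.6F_uA_nv, 0.6F_yA_gv) + U_bs·F_u·A_nt = 52.74 kips → 26.4 kips.
Bolt shear governs: 21.2 kips.

21.2 kips (bolt shear governs)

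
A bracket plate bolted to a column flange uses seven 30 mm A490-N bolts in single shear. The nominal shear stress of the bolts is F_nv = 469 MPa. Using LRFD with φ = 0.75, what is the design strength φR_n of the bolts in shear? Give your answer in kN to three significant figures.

A_b = π × 30² / 4 = 706.9 mm².
R_n = F_nv · A_b · n · n_s = 469 × 706.9 × 7 × 1 / 1000 = 2321 kN.
Design strength φR_n = 0.75 × 2321 = 1740 kN.

1740 kN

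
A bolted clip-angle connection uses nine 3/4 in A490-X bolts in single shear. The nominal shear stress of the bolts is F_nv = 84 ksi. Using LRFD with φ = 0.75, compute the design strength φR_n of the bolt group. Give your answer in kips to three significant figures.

A_b = π × 0.75² / 4 = 0.4418 in².
R_n = F_nv · A_b · n · n_s = 84 × 0.4418 × 9 × 1 = 334 kips.
Design strength φR_n = 0.75 × 334 = 250 kips.

250 kips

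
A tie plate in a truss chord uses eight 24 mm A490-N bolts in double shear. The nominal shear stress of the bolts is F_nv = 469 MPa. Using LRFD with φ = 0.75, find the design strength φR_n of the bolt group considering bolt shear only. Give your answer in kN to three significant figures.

2550 kN

A_b = π × 24² / 4 = 452.4 mm².
R_n = F_nv · A_b · n · n_s = 469 × 452.4 × 8 × 2 / 1000 = 3395 kN.
Design strength φR_n = 0.75 × 3395 = 2550 kN.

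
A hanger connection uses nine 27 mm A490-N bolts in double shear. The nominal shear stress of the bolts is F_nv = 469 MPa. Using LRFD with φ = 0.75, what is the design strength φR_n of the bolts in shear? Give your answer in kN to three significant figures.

A_b = π × 27² / 4 = 572.6 mm².
R_n = F_nv · A_b · n · n_s = 469 × 572.6 × 9 × 2 / 1000 = 4834 kN.
Design strength φR_n = 0.75 × 4834 = 3630 kN.

3630 kN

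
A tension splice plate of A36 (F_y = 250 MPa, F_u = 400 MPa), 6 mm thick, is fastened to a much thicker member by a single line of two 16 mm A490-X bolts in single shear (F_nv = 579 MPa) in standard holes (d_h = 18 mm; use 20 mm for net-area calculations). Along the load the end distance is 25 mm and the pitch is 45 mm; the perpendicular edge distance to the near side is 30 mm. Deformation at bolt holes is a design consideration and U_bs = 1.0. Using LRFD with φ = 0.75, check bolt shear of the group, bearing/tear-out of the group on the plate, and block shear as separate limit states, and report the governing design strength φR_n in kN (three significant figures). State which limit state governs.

79.2 kN (block shear governs)

Bolt shear: A_b = π·16²/4 = 201.1 mm²; R_n = 579 × 201.1 × 2 × 1 / 1000 = 232.8 kN → 0.75 × 232.8 = 175 kN.
Bearing: edge l_c = 16, r_n = 46.08 kN; interior l_c = 27, r_n = 77.76 kN; R_n = 46.08 + 1·77.76 = 123.8 kN → 92.9 kN.
Block shear: A_gv = 420, A_nv = 240, A_nt = 120 mm²; R_n = min(0.6F_uA_nv, 0.6F_yA_gv) + U_bs·F_u·A_nt = 105.6 kN → 79.2 kN.
Block shear governs: 79.2 kN.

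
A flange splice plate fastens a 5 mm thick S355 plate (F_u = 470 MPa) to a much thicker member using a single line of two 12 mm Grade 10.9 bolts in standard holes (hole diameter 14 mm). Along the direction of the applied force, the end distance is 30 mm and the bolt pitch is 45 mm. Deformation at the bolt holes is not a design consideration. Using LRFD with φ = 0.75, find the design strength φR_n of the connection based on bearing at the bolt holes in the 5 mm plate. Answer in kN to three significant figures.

124 kN

Per bolt r_n = 1.5 l_c t F_u ≤ 3.0 d t F_u; upper limit = 3.0 × 12 × 5 × 470 / 1000 = 84.6 kN.
Edge bolt: l_c = 30 − 14/2 = 23 mm → 1.5 × 23 × 5 × 470 / 1000 = 81.08 → r_n = 81.08 kN.
Interior bolts: l_c = 45 − 14 = 31 mm → 1.5 × 31 × 5 × 470 / 1000 = 109.3 → r_n = 84.6 kN.
R_n = 1 × 81.08 + 1 × 84.6 = 165.7 kN.
Design strength φR_n = 0.75 × 165.7 = 124 kN.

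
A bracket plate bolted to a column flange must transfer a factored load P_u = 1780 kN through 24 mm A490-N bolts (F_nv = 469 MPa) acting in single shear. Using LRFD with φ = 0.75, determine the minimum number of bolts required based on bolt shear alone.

A_b = π·24²/4 = 452.4 mm².
Per-bolt design strength φR_n = 0.75 × 469 × 452.4 × 1 / 1000 = 159.1 kN.
n ≥ 1780 / 159.1 = 11.19 → use 12 bolts.

12 bolts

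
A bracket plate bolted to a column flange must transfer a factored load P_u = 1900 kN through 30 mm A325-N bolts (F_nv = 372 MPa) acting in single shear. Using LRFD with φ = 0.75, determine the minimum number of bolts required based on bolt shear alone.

10 bolts

A_b = π·30²/4 = 706.9 mm².
Per-bolt design strength φR_n = 0.75 × 372 × 706.9 × 1 / 1000 = 197.2 kN.
n ≥ 1900 / 197.2 = 9.634 → use 10 bolts.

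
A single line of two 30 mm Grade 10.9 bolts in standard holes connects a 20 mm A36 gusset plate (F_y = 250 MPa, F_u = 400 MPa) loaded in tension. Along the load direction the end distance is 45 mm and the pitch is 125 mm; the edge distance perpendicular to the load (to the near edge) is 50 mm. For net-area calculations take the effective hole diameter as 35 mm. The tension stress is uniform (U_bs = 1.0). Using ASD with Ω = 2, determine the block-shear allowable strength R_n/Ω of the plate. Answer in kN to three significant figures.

Shear plane L_v = 45 + 1·125 = 170 mm; A_gv = 170 × 20 = 3400 mm².
A_nv = (170 − 1.5·35) × 20 = 2350 mm².
A_nt = (50 − 0.5·35) × 20 = 650 mm².
0.6 F_u A_nv = 564 kN; 0.6 F_y A_gv = 510 kN → shear yielding governs the shear term.
R_n = 510 + 1.0 × 400 × 650 / 1000 = 770 kN.
Allowable strength R_n/Ω = 770 / 2 = 385 kN.

385 kN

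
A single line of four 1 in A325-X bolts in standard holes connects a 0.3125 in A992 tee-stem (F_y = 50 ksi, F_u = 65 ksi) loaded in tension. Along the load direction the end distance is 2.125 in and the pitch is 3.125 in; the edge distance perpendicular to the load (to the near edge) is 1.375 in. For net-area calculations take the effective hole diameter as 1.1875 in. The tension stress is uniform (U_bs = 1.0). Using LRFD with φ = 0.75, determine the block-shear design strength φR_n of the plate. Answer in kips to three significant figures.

79 kips

Shear plane L_v = 2.125 + 3·3.125 = 11.5 in; A_gv = 11.5 × 0.3125 = 3.594 in².
A_nv = (11.5 − 3.5·1.1875) × 0.3125 = 2.295 in².
A_nt = (1.375 − 0.5·1.1875) × 0.3125 = 0.2441 in².
0.6 F_u A_nv = 89.5 kips; 0.6 F_y A_gv = 107.8 kips → shear rupture governs the shear term.
R_n = 89.5 + 1.0 × 65 × 0.2441 = 105.4 kips.
Design strength φR_n = 0.75 × 105.4 = 79 kips.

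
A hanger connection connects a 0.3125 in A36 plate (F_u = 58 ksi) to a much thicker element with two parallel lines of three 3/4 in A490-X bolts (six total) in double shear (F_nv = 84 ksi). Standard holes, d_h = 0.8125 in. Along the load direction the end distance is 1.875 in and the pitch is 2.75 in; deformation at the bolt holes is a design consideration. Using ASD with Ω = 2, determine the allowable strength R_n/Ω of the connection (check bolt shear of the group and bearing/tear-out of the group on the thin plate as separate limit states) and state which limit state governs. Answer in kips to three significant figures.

97.2 kips (bearing governs)

Bolt shear: A_b = π·0.75²/4 = 0.4418 in²; R_n = 84 × 0.4418 × 6 × 2 = 445.3 kips → 445.3 / 2 = 223 kips.
Bearing (1.2 l_c t F_u ≤ 2.4 d t F_u): upper limit = 2.4·0.75·0.3125·58 = 32.62 kips.
  Edge l_c = 1.875 − 0.8125/2 = 1.469 → r_n = 31.95 kips; interior l_c = 2.75 − 0.8125 = 1.938 → r_n = 32.62 kips.
  R_n,bearing = 2·31.95 + 4·32.62 = 194.4 kips → 194.4 / 2 = 97.2 kips.
Bearing governs: 97.2 kips.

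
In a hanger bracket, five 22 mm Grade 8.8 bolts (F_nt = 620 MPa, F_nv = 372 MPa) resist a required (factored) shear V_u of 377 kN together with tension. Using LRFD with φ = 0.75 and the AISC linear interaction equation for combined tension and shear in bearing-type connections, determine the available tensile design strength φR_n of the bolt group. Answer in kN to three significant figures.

A_b = π·22²/4 = 380.1 mm²; f_rv = 377 × 1000 / (5 × 380.1) = 198.4 MPa.
F'_nt = 1.3 F_nt − (F_nt / φF_nv) f_rv = 1.3·620 − (620/(0.75·372))·198.4 = 365.2 MPa, capped at F_nt → F'_nt = 365.2 MPa.
R_n = F'_nt · A_b · n = 365.2 × 380.1 × 5 / 1000 = 694.2 kN.
Design strength φR_n = 0.75 × 694.2 = 521 kN.

521 kN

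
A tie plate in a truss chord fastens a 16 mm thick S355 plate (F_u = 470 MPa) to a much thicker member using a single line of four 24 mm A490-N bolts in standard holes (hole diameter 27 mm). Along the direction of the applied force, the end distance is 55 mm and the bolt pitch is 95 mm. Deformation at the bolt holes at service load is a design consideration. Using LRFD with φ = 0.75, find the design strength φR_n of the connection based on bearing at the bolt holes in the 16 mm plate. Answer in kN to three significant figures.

1260 kN

Per bolt r_n = 1.2 l_c t F_u ≤ 2.4 d t F_u; upper limit = 2.4 × 24 × 16 × 470 / 1000 = 433.2 kN.
Edge bolt: l_c = 55 − 27/2 = 41.5 mm → 1.2 × 41.5 × 16 × 470 / 1000 = 374.5 → r_n = 374.5 kN.
Interior bolts: l_c = 95 − 27 = 68 mm → 1.2 × 68 × 16 × 470 / 1000 = 613.6 → r_n = 433.2 kN.
R_n = 1 × 374.5 + 3 × 433.2 = 1674 kN.
Design strength φR_n = 0.75 × 1674 = 1260 kN.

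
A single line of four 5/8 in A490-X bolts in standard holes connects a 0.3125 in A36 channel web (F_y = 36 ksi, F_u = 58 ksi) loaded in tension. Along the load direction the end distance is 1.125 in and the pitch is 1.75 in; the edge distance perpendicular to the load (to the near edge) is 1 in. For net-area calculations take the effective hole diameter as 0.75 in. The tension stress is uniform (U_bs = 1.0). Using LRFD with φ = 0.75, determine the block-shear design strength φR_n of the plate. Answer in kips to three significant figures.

39.1 kips

Shear plane L_v = 1.125 + 3·1.75 = 6.375 in; A_gv = 6.375 × 0.3125 = 1.992 in².
A_nv = (6.375 − 3.5·0.75) × 0.3125 = 1.172 in².
A_nt = (1 − 0.5·0.75) × 0.3125 = 0.1953 in².
0.6 F_u A_nv = 40.78 kips; 0.6 F_y A_gv = 43.03 kips → shear rupture governs the shear term.
R_n = 40.78 + 1.0 × 58 × 0.1953 = 52.11 kips.
Design strength φR_n = 0.75 × 52.11 = 39.1 kips.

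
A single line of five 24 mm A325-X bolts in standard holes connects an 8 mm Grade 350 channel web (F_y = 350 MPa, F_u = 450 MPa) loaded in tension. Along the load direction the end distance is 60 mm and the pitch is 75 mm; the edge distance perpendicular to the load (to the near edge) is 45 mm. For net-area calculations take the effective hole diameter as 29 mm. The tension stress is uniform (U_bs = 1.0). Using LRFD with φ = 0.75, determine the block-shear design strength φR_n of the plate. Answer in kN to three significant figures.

454 kN

Shear plane L_v = 60 + 4·75 = 360 mm; A_gv = 360 × 8 = 2880 mm².
A_nv = (360 − 4.5·29) × 8 = 1836 mm².
A_nt = (45 − 0.5·29) × 8 = 244 mm².
0.6 F_u A_nv = 495.7 kN; 0.6 F_y A_gv = 604.8 kN → shear rupture governs the shear term.
R_n = 495.7 + 1.0 × 450 × 244 / 1000 = 605.5 kN.
Design strength φR_n = 0.75 × 605.5 = 454 kN.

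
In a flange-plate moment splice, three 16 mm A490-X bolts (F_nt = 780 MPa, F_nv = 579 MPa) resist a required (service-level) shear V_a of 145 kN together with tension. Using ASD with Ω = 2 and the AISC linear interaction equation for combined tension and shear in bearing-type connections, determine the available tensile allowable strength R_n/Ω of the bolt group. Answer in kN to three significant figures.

A_b = π·16²/4 = 201.1 mm²; f_rv = 145 × 1000 / (3 × 201.1) = 240.4 MPa.
F'_nt = 1.3 F_nt − (Ω F_nt / F_nv) f_rv = 1.3·780 − (2·780/579)·240.4 = 366.3 MPa, capped at F_nt → F'_nt = 366.3 MPa.
R_n = F'_nt · A_b · n = 366.3 × 201.1 × 3 / 1000 = 221 kN.
Allowable strength R_n/Ω = 221 / 2 = 110 kN.

110 kN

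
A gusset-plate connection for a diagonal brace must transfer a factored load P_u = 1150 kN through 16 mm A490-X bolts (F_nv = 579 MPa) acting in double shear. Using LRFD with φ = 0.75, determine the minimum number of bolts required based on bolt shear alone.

A_b = π·16²/4 = 201.1 mm².
Per-bolt design strength φR_n = 0.75 × 579 × 201.1 × 2 / 1000 = 174.6 kN.
n ≥ 1150 / 174.6 = 6.586 → use 7 bolts.

7 bolts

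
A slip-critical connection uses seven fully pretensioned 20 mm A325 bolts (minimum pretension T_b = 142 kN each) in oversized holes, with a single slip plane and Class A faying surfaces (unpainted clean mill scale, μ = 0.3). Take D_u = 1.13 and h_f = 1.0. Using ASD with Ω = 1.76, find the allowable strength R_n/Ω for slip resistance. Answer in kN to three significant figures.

191 kN

R_n = μ · D_u · h_f · T_b · n_s · n_b = 0.3 × 1.13 × 1.0 × 142 × 1 × 7 = 337 kN.
Allowable strength R_n/Ω = 337 / 1.76 = 191 kN.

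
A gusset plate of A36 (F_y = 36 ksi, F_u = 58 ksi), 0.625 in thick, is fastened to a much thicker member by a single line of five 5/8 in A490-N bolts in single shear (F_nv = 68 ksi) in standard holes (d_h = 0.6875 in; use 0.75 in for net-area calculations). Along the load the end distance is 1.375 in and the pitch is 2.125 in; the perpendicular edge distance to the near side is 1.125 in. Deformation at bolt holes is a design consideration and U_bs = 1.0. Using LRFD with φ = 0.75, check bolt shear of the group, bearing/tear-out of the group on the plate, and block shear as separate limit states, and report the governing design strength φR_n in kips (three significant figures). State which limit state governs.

78.2 kips (bolt shear governs)

Bolt shear: A_b = π·0.625²/4 = 0.3068 in²; R_n = 68 × 0.3068 × 5 × 1 = 104.3 kips → 0.75 × 104.3 = 78.2 kips.
Bearing: edge l_c = 1.031, r_n = 44.86 kips; interior l_c = 1.438, r_n = 54.38 kips; R_n = 44.86 + 4·54.38 = 262.4 kips → 197 kips.
Block shear: A_gv = 6.172, A_nv = 4.062, A_nt = 0.4688 in²; R_n = min(0.6F_uA_nv, 0.6F_yA_gv) + U_bs·F_u·A_nt = 160.5 kips → 120 kips.
Bolt shear governs: 78.2 kips.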